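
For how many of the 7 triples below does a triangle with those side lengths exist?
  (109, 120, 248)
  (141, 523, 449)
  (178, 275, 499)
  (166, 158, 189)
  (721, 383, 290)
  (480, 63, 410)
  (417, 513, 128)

3

(109,120,248): 109+120 ≤ 248 → not valid
(141,449,523): 141+449 > 523 → valid
(178,275,499): 178+275 ≤ 499 → not valid
(158,166,189): 158+166 > 189 → valid
(290,383,721): 290+383 ≤ 721 → not valid
(63,410,480): 63+410 ≤ 480 → not valid
(128,417,513): 128+417 > 513 → valid
3 of the 7 triples form a triangle.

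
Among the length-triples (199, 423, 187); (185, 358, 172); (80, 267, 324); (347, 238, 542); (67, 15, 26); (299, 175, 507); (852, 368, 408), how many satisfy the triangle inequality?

2

(187,199,423): 187+199 ≤ 423 → not valid
(172,185,358): 172+185 ≤ 358 → not valid
(80,267,324): 80+267 > 324 → valid
(238,347,542): 238+347 > 542 → valid
(15,26,67): 15+26 ≤ 67 → not valid
(175,299,507): 175+299 ≤ 507 → not valid
(368,408,852): 368+408 ≤ 852 → not valid
2 of the 7 triples form a triangle.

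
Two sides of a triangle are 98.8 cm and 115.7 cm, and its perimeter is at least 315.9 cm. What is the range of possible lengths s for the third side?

101.4 ≤ s < 214.5

Triangle inequality alone gives 16.9 < s < 214.5.
The perimeter condition gives s ≥ 315.9 − 98.8 − 115.7 = 101.4.
Intersecting the two: 101.4 ≤ s < 214.5.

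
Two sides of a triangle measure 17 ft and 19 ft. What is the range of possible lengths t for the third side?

2 < t < 36

By the triangle inequality, t must be less than 17 + 19 = 36 and greater than |17 − 19| = 2.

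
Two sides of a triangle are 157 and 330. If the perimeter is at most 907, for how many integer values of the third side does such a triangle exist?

247

Triangle inequality: 173 < x < 487. Perimeter ≤ 907 gives x ≤ 907 − 157 − 330 = 420.
So 173 < x ≤ 420; integers 174 through 420: 247 values.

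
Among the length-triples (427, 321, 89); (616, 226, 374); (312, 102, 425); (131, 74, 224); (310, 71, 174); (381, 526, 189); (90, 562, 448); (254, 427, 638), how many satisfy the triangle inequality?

2

(89,321,427): 89+321 ≤ 427 → not valid
(226,374,616): 226+374 ≤ 616 → not valid
(102,312,425): 102+312 ≤ 425 → not valid
(74,131,224): 74+131 ≤ 224 → not valid
(71,174,310): 71+174 ≤ 310 → not valid
(189,381,526): 189+381 > 526 → valid
(90,448,562): 90+448 ≤ 562 → not valid
(254,427,638): 254+427 > 638 → valid
2 of the 8 triples form a triangle.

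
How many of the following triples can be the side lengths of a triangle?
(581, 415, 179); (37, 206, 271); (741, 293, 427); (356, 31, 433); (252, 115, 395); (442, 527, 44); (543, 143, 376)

(179,415,581): 179+415 > 581 → valid
(37,206,271): 37+206 ≤ 271 → not valid
(293,427,741): 293+427 ≤ 741 → not valid
(31,356,433): 31+356 ≤ 433 → not valid
(115,252,395): 115+252 ≤ 395 → not valid
(44,442,527): 44+442 ≤ 527 → not valid
(143,376,543): 143+376 ≤ 543 → not valid
1 of the 7 triples forms a triangle.

1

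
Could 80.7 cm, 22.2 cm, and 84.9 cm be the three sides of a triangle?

Yes

The longest side is 84.9, and the other two sum to 102.9.
Since 102.9 > 84.9, the triangle inequality holds.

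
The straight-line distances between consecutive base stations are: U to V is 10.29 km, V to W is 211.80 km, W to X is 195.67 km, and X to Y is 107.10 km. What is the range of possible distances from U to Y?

0 ≤ UY ≤ 524.86 km

The maximum is all hops collinear in one direction: 10.29 + 211.80 + 195.67 + 107.10 = 524.86.
The longest hop is 211.80; the others sum to 313.06. Since 211.80 ≤ 313.06, the path can fold back on itself completely, so the minimum distance is 0.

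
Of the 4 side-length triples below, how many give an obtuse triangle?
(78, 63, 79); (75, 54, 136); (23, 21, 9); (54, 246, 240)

1

(78,63,79): 63²+78² = 10053 > 6241 = 79² → acute
(75,54,136): 54+75 ≤ 136, not a triangle
(23,21,9): 9²+21² = 522 < 529 = 23² → obtuse
(54,246,240): 54²+240² = 60516 = 246² → right
1 of the 4 is obtuse.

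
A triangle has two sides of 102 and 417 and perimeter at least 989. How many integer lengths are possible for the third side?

49

Triangle inequality: 315 < x < 519. Perimeter ≥ 989 gives x ≥ 989 − 102 − 417 = 470.
So 470 ≤ x < 519; integers 470 through 518: 49 values.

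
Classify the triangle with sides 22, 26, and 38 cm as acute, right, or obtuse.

Compare the square of the longest side to the sum of squares of the other two: 22² + 26² = 1160 < 1444 = 38².

obtuse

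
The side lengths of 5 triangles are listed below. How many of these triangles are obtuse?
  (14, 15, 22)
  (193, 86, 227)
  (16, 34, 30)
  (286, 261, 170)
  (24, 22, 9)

(14,15,22): 14²+15² = 421 < 484 = 22² → obtuse
(193,86,227): 86²+193² = 44645 < 51529 = 227² → obtuse
(16,34,30): 16²+30² = 1156 = 34² → right
(286,261,170): 170²+261² = 97021 > 81796 = 286² → acute
(24,22,9): 9²+22² = 565 < 576 = 24² → obtuse
3 of the 5 are obtuse.

3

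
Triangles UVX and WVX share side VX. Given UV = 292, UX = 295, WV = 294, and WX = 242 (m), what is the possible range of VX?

From triangle UVX: |292 − 295| < VX < 292 + 295, i.e. 3 < VX < 587.
From triangle WVX: 52 < VX < 536.
Both must hold, so VX lies in the intersection.

52 < VX < 536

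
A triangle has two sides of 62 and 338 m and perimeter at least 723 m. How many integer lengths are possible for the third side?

77

Triangle inequality: 276 < x < 400. Perimeter ≥ 723 gives x ≥ 723 − 62 − 338 = 323.
So 323 ≤ x < 400; integers 323 through 399: 77 values.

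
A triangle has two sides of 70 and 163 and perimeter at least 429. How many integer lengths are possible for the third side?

37

Triangle inequality: 93 < x < 233. Perimeter ≥ 429 gives x ≥ 429 − 70 − 163 = 196.
So 196 ≤ x < 233; integers 196 through 232: 37 values.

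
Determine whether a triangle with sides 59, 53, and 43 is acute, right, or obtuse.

acute

Compare the square of the longest side to the sum of squares of the other two: 43² + 53² = 4658 > 3481 = 59².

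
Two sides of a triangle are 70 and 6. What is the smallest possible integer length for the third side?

The third side must be strictly greater than |70 − 6| = 64.
The smallest integer above 64 is 65.

65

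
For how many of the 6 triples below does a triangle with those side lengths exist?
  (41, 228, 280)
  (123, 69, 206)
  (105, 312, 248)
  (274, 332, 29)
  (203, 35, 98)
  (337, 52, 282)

(41,228,280): 41+228 ≤ 280 → not valid
(69,123,206): 69+123 ≤ 206 → not valid
(105,248,312): 105+248 > 312 → valid
(29,274,332): 29+274 ≤ 332 → not valid
(35,98,203): 35+98 ≤ 203 → not valid
(52,282,337): 52+282 ≤ 337 → not valid
1 of the 6 triples forms a triangle.

1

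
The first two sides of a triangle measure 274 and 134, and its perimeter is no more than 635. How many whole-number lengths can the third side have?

87

Triangle inequality: 140 < x < 408. Perimeter ≤ 635 gives x ≤ 635 − 274 − 134 = 227.
So 140 < x ≤ 227; integers 141 through 227: 87 values.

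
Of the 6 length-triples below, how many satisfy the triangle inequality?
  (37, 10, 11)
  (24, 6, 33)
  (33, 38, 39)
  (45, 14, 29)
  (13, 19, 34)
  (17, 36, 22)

(10,11,37): 10+11 ≤ 37 → not valid
(6,24,33): 6+24 ≤ 33 → not valid
(33,38,39): 33+38 > 39 → valid
(14,29,45): 14+29 ≤ 45 → not valid
(13,19,34): 13+19 ≤ 34 → not valid
(17,22,36): 17+22 > 36 → valid
2 of the 6 triples form a triangle.

2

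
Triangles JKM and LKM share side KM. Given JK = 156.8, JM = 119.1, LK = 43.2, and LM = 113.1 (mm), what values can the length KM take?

69.9 < KM < 156.3

From triangle JKM: |156.8 − 119.1| < KM < 156.8 + 119.1, i.e. 37.7 < KM < 275.9.
From triangle LKM: 69.9 < KM < 156.3.
Both must hold, so KM lies in the intersection.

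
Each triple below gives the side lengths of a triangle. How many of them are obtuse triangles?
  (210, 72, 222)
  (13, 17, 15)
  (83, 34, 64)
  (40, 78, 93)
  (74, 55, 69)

2

(210,72,222): 72²+210² = 49284 = 222² → right
(13,17,15): 13²+15² = 394 > 289 = 17² → acute
(83,34,64): 34²+64² = 5252 < 6889 = 83² → obtuse
(40,78,93): 40²+78² = 7684 < 8649 = 93² → obtuse
(74,55,69): 55²+69² = 7786 > 5476 = 74² → acute
2 of the 5 are obtuse.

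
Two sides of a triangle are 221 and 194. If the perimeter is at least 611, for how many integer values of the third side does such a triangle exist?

219

Triangle inequality: 27 < x < 415. Perimeter ≥ 611 gives x ≥ 611 − 221 − 194 = 196.
So 196 ≤ x < 415; integers 196 through 414: 219 values.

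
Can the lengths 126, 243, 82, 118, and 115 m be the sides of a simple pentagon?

Yes

A pentagon exists iff every side is shorter than the sum of the others — equivalently, the longest side is less than the sum of the rest.
Longest side 243 < 441 (sum of the remaining 4), so yes.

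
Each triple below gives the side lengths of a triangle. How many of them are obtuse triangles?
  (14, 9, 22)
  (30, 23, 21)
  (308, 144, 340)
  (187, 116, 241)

(14,9,22): 9²+14² = 277 < 484 = 22² → obtuse
(30,23,21): 21²+23² = 970 > 900 = 30² → acute
(308,144,340): 144²+308² = 115600 = 340² → right
(187,116,241): 116²+187² = 48425 < 58081 = 241² → obtuse
2 of the 4 are obtuse.

2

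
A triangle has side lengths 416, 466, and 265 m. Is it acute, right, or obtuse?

Compare the square of the longest side to the sum of squares of the other two: 265² + 416² = 243281 > 217156 = 466².

acute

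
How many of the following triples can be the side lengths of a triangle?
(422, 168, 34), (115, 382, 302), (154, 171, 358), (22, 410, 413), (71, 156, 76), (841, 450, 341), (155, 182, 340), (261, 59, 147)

2

(34,168,422): 34+168 ≤ 422 → not valid
(115,302,382): 115+302 > 382 → valid
(154,171,358): 154+171 ≤ 358 → not valid
(22,410,413): 22+410 > 413 → valid
(71,76,156): 71+76 ≤ 156 → not valid
(341,450,841): 341+450 ≤ 841 → not valid
(155,182,340): 155+182 ≤ 340 → not valid
(59,147,261): 59+147 ≤ 261 → not valid
2 of the 8 triples form a triangle.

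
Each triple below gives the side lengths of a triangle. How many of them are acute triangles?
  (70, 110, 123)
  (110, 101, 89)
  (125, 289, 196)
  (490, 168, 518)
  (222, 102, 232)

3

(70,110,123): 70²+110² = 17000 > 15129 = 123² → acute
(110,101,89): 89²+101² = 18122 > 12100 = 110² → acute
(125,289,196): 125²+196² = 54041 < 83521 = 289² → obtuse
(490,168,518): 168²+490² = 268324 = 518² → right
(222,102,232): 102²+222² = 59688 > 53824 = 232² → acute
3 of the 5 are acute.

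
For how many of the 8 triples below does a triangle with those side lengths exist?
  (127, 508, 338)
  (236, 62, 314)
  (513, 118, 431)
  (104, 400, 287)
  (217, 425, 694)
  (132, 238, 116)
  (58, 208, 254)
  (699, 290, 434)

4

(127,338,508): 127+338 ≤ 508 → not valid
(62,236,314): 62+236 ≤ 314 → not valid
(118,431,513): 118+431 > 513 → valid
(104,287,400): 104+287 ≤ 400 → not valid
(217,425,694): 217+425 ≤ 694 → not valid
(116,132,238): 116+132 > 238 → valid
(58,208,254): 58+208 > 254 → valid
(290,434,699): 290+434 > 699 → valid
4 of the 8 triples form a triangle.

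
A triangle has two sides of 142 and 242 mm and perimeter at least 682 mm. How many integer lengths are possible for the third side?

Triangle inequality: 100 < x < 384. Perimeter ≥ 682 gives x ≥ 682 − 142 − 242 = 298.
So 298 ≤ x < 384; integers 298 through 383: 86 values.

86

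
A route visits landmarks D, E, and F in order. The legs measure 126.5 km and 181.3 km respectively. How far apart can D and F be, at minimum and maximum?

54.8 ≤ DF ≤ 307.8 km

By the triangle inequality, |126.5 − 181.3| ≤ DF ≤ 126.5 + 181.3.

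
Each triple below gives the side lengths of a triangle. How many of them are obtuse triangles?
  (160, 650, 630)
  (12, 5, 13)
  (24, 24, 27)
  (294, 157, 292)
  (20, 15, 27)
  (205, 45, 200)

(160,650,630): 160²+630² = 422500 = 650² → right
(12,5,13): 5²+12² = 169 = 13² → right
(24,24,27): 24²+24² = 1152 > 729 = 27² → acute
(294,157,292): 157²+292² = 109913 > 86436 = 294² → acute
(20,15,27): 15²+20² = 625 < 729 = 27² → obtuse
(205,45,200): 45²+200² = 42025 = 205² → right
1 of the 6 is obtuse.

1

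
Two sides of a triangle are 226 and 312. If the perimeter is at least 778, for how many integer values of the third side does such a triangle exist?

Triangle inequality: 86 < x < 538. Perimeter ≥ 778 gives x ≥ 778 − 226 − 312 = 240.
So 240 ≤ x < 538; integers 240 through 537: 298 values.

298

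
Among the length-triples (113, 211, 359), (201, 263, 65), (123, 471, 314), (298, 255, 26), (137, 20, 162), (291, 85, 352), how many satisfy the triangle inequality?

(113,211,359): 113+211 ≤ 359 → not valid
(65,201,263): 65+201 > 263 → valid
(123,314,471): 123+314 ≤ 471 → not valid
(26,255,298): 26+255 ≤ 298 → not valid
(20,137,162): 20+137 ≤ 162 → not valid
(85,291,352): 85+291 > 352 → valid
2 of the 6 triples form a triangle.

2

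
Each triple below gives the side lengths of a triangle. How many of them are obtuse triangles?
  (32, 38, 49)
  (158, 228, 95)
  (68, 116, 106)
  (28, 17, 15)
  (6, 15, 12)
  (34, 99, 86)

4

(32,38,49): 32²+38² = 2468 > 2401 = 49² → acute
(158,228,95): 95²+158² = 33989 < 51984 = 228² → obtuse
(68,116,106): 68²+106² = 15860 > 13456 = 116² → acute
(28,17,15): 15²+17² = 514 < 784 = 28² → obtuse
(6,15,12): 6²+12² = 180 < 225 = 15² → obtuse
(34,99,86): 34²+86² = 8552 < 9801 = 99² → obtuse
4 of the 6 are obtuse.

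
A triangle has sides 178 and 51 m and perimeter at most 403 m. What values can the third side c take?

Triangle inequality alone gives 127 < c < 229.
The perimeter condition gives c ≤ 403 − 178 − 51 = 174.
Intersecting the two: 127 < c ≤ 174.

127 < c ≤ 174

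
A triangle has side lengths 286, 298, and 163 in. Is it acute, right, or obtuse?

Compare the square of the longest side to the sum of squares of the other two: 163² + 286² = 108365 > 88804 = 298².

acute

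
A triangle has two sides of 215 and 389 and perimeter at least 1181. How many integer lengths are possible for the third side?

Triangle inequality: 174 < x < 604. Perimeter ≥ 1181 gives x ≥ 1181 − 215 − 389 = 577.
So 577 ≤ x < 604; integers 577 through 603: 27 values.

27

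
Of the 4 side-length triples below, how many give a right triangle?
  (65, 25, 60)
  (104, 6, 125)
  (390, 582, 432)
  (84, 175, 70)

(65,25,60): 25²+60² = 4225 = 65² → right
(104,6,125): 6+104 ≤ 125, not a triangle
(390,582,432): 390²+432² = 338724 = 582² → right
(84,175,70): 70+84 ≤ 175, not a triangle
2 of the 4 are right.

2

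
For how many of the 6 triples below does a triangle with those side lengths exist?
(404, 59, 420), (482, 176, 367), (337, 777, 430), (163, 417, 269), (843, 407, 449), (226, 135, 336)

(59,404,420): 59+404 > 420 → valid
(176,367,482): 176+367 > 482 → valid
(337,430,777): 337+430 ≤ 777 → not valid
(163,269,417): 163+269 > 417 → valid
(407,449,843): 407+449 > 843 → valid
(135,226,336): 135+226 > 336 → valid
5 of the 6 triples form a triangle.

5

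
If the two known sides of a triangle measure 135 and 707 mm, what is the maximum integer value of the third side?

The third side must be strictly less than 135 + 707 = 842.
The largest integer below 842 is 841.

841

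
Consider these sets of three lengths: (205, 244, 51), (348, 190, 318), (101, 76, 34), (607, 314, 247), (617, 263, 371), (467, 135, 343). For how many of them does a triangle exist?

(51,205,244): 51+205 > 244 → valid
(190,318,348): 190+318 > 348 → valid
(34,76,101): 34+76 > 101 → valid
(247,314,607): 247+314 ≤ 607 → not valid
(263,371,617): 263+371 > 617 → valid
(135,343,467): 135+343 > 467 → valid
5 of the 6 triples form a triangle.

5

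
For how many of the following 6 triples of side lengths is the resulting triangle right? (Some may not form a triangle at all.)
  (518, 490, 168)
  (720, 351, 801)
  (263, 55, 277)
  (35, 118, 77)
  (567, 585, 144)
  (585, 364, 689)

4

(518,490,168): 168²+490² = 268324 = 518² → right
(720,351,801): 351²+720² = 641601 = 801² → right
(263,55,277): 55²+263² = 72194 < 76729 = 277² → obtuse
(35,118,77): 35+77 ≤ 118, not a triangle
(567,585,144): 144²+567² = 342225 = 585² → right
(585,364,689): 364²+585² = 474721 = 689² → right
4 of the 6 are right.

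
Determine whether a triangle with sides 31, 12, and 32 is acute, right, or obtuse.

Compare the square of the longest side to the sum of squares of the other two: 12² + 31² = 1105 > 1024 = 32².

acute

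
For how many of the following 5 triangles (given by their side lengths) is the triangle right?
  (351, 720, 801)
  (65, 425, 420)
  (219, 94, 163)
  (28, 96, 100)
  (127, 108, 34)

(351,720,801): 351²+720² = 641601 = 801² → right
(65,425,420): 65²+420² = 180625 = 425² → right
(219,94,163): 94²+163² = 35405 < 47961 = 219² → obtuse
(28,96,100): 28²+96² = 10000 = 100² → right
(127,108,34): 34²+108² = 12820 < 16129 = 127² → obtuse
3 of the 5 are right.

3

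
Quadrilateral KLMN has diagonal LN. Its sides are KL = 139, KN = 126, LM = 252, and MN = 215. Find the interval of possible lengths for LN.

From triangle KLN: |139 − 126| < LN < 139 + 126, i.e. 13 < LN < 265.
From triangle MLN: 37 < LN < 467.
Both must hold, so LN lies in the intersection.

37 < LN < 265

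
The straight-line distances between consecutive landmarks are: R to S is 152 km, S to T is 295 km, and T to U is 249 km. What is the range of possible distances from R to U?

0 ≤ RU ≤ 696 km

The maximum is all hops collinear in one direction: 152 + 295 + 249 = 696.
The longest hop is 295; the others sum to 401. Since 295 ≤ 401, the path can fold back on itself completely, so the minimum distance is 0.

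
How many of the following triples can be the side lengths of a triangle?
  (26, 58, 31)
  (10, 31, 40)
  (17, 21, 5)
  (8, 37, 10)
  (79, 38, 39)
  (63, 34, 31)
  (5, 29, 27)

(26,31,58): 26+31 ≤ 58 → not valid
(10,31,40): 10+31 > 40 → valid
(5,17,21): 5+17 > 21 → valid
(8,10,37): 8+10 ≤ 37 → not valid
(38,39,79): 38+39 ≤ 79 → not valid
(31,34,63): 31+34 > 63 → valid
(5,27,29): 5+27 > 29 → valid
4 of the 7 triples form a triangle.

4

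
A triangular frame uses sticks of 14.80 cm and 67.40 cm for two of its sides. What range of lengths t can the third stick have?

By the triangle inequality, t must be less than 14.80 + 67.40 = 82.20 and greater than |14.80 − 67.40| = 52.60.

52.60 < t < 82.20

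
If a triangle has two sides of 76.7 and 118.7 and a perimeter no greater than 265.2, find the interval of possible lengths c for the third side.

42.0 < c ≤ 69.8

Triangle inequality alone gives 42.0 < c < 195.4.
The perimeter condition gives c ≤ 265.2 − 76.7 − 118.7 = 69.8.
Intersecting the two: 42.0 < c ≤ 69.8.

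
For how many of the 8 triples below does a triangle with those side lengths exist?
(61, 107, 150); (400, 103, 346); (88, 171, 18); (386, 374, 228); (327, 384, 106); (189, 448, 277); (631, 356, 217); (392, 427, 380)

(61,107,150): 61+107 > 150 → valid
(103,346,400): 103+346 > 400 → valid
(18,88,171): 18+88 ≤ 171 → not valid
(228,374,386): 228+374 > 386 → valid
(106,327,384): 106+327 > 384 → valid
(189,277,448): 189+277 > 448 → valid
(217,356,631): 217+356 ≤ 631 → not valid
(380,392,427): 380+392 > 427 → valid
6 of the 8 triples form a triangle.

6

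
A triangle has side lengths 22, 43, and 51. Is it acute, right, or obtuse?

obtuse

Compare the square of the longest side to the sum of squares of the other two: 22² + 43² = 2333 < 2601 = 51².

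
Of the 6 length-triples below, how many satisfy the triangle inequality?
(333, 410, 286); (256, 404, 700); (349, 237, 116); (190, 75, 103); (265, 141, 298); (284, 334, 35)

3

(286,333,410): 286+333 > 410 → valid
(256,404,700): 256+404 ≤ 700 → not valid
(116,237,349): 116+237 > 349 → valid
(75,103,190): 75+103 ≤ 190 → not valid
(141,265,298): 141+265 > 298 → valid
(35,284,334): 35+284 ≤ 334 → not valid
3 of the 6 triples form a triangle.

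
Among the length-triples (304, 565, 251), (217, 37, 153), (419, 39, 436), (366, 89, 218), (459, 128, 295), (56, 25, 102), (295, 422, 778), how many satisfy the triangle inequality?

(251,304,565): 251+304 ≤ 565 → not valid
(37,153,217): 37+153 ≤ 217 → not valid
(39,419,436): 39+419 > 436 → valid
(89,218,366): 89+218 ≤ 366 → not valid
(128,295,459): 128+295 ≤ 459 → not valid
(25,56,102): 25+56 ≤ 102 → not valid
(295,422,778): 295+422 ≤ 778 → not valid
1 of the 7 triples forms a triangle.

1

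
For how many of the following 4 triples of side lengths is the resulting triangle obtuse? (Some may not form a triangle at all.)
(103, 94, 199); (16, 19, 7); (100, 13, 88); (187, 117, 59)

2

(103,94,199): 94+103 ≤ 199, not a triangle
(16,19,7): 7²+16² = 305 < 361 = 19² → obtuse
(100,13,88): 13²+88² = 7913 < 10000 = 100² → obtuse
(187,117,59): 59+117 ≤ 187, not a triangle
2 of the 4 are obtuse.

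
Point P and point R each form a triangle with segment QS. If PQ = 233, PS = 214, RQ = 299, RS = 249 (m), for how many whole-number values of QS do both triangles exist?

396

From triangle PQS: 19 < QS < 447.
From triangle RQS: 50 < QS < 548.
Intersection: 50 < QS < 447, so integers 51 through 446: 396 values.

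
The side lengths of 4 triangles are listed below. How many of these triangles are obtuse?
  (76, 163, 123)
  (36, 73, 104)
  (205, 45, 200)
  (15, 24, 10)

3

(76,163,123): 76²+123² = 20905 < 26569 = 163² → obtuse
(36,73,104): 36²+73² = 6625 < 10816 = 104² → obtuse
(205,45,200): 45²+200² = 42025 = 205² → right
(15,24,10): 10²+15² = 325 < 576 = 24² → obtuse
3 of the 4 are obtuse.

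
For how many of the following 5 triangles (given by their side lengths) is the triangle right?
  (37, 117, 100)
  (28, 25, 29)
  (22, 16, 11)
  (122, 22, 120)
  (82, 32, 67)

1

(37,117,100): 37²+100² = 11369 < 13689 = 117² → obtuse
(28,25,29): 25²+28² = 1409 > 841 = 29² → acute
(22,16,11): 11²+16² = 377 < 484 = 22² → obtuse
(122,22,120): 22²+120² = 14884 = 122² → right
(82,32,67): 32²+67² = 5513 < 6724 = 82² → obtuse
1 of the 5 is right.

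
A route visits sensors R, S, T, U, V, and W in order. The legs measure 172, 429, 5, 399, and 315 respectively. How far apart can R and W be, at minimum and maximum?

0 ≤ RW ≤ 1320

The maximum is all hops collinear in one direction: 172 + 429 + 5 + 399 + 315 = 1320.
The longest hop is 429; the others sum to 891. Since 429 ≤ 891, the path can fold back on itself completely, so the minimum distance is 0.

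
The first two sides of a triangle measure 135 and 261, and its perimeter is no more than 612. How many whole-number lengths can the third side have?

90

Triangle inequality: 126 < x < 396. Perimeter ≤ 612 gives x ≤ 612 − 135 − 261 = 216.
So 126 < x ≤ 216; integers 127 through 216: 90 values.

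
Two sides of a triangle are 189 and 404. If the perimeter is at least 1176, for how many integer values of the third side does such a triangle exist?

Triangle inequality: 215 < x < 593. Perimeter ≥ 1176 gives x ≥ 1176 − 189 − 404 = 583.
So 583 ≤ x < 593; integers 583 through 592: 10 values.

10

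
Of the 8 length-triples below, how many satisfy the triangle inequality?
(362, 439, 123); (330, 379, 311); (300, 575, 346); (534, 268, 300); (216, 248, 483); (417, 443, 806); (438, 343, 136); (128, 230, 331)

(123,362,439): 123+362 > 439 → valid
(311,330,379): 311+330 > 379 → valid
(300,346,575): 300+346 > 575 → valid
(268,300,534): 268+300 > 534 → valid
(216,248,483): 216+248 ≤ 483 → not valid
(417,443,806): 417+443 > 806 → valid
(136,343,438): 136+343 > 438 → valid
(128,230,331): 128+230 > 331 → valid
7 of the 8 triples form a triangle.

7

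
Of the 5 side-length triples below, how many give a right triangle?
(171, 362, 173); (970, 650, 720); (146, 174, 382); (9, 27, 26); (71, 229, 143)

1

(171,362,173): 171+173 ≤ 362, not a triangle
(970,650,720): 650²+720² = 940900 = 970² → right
(146,174,382): 146+174 ≤ 382, not a triangle
(9,27,26): 9²+26² = 757 > 729 = 27² → acute
(71,229,143): 71+143 ≤ 229, not a triangle
1 of the 5 is right.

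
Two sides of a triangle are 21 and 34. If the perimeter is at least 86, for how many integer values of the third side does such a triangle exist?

24

Triangle inequality: 13 < x < 55. Perimeter ≥ 86 gives x ≥ 86 − 21 − 34 = 31.
So 31 ≤ x < 55; integers 31 through 54: 24 values.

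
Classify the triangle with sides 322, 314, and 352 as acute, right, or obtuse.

acute

Compare the square of the longest side to the sum of squares of the other two: 314² + 322² = 202280 > 123904 = 352².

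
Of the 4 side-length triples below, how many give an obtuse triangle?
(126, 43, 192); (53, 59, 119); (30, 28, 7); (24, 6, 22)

(126,43,192): 43+126 ≤ 192, not a triangle
(53,59,119): 53+59 ≤ 119, not a triangle
(30,28,7): 7²+28² = 833 < 900 = 30² → obtuse
(24,6,22): 6²+22² = 520 < 576 = 24² → obtuse
2 of the 4 are obtuse.

2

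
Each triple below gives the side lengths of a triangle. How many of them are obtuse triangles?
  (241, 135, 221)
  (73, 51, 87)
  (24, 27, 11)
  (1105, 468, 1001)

(241,135,221): 135²+221² = 67066 > 58081 = 241² → acute
(73,51,87): 51²+73² = 7930 > 7569 = 87² → acute
(24,27,11): 11²+24² = 697 < 729 = 27² → obtuse
(1105,468,1001): 468²+1001² = 1221025 = 1105² → right
1 of the 4 is obtuse.

1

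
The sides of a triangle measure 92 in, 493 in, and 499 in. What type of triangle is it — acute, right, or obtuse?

acute

Compare the square of the longest side to the sum of squares of the other two: 92² + 493² = 251513 > 249001 = 499².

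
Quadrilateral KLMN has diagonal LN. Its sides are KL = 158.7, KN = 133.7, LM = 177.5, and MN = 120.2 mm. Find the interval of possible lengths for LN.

57.3 < LN < 292.4

From triangle KLN: |158.7 − 133.7| < LN < 158.7 + 133.7, i.e. 25.0 < LN < 292.4.
From triangle MLN: 57.3 < LN < 297.7.
Both must hold, so LN lies in the intersection.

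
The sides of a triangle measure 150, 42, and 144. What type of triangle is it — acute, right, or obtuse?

Compare the square of the longest side to the sum of squares of the other two: 42² + 144² = 22500 = 150².

right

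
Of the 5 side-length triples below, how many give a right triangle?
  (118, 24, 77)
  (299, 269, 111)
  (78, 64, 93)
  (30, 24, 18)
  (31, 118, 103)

1

(118,24,77): 24+77 ≤ 118, not a triangle
(299,269,111): 111²+269² = 84682 < 89401 = 299² → obtuse
(78,64,93): 64²+78² = 10180 > 8649 = 93² → acute
(30,24,18): 18²+24² = 900 = 30² → right
(31,118,103): 31²+103² = 11570 < 13924 = 118² → obtuse
1 of the 5 is right.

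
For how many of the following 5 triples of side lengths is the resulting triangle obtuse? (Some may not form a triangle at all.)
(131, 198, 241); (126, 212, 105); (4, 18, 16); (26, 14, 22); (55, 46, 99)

4

(131,198,241): 131²+198² = 56365 < 58081 = 241² → obtuse
(126,212,105): 105²+126² = 26901 < 44944 = 212² → obtuse
(4,18,16): 4²+16² = 272 < 324 = 18² → obtuse
(26,14,22): 14²+22² = 680 > 676 = 26² → acute
(55,46,99): 46²+55² = 5141 < 9801 = 99² → obtuse
4 of the 5 are obtuse.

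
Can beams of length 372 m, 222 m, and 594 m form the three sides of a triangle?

The two shorter sides sum to 594, exactly equal to the longest side 594.
That gives only a degenerate (flat) triangle — the inequality must be strict.

No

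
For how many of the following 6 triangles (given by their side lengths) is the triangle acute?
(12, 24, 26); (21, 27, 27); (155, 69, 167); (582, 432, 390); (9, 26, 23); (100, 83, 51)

(12,24,26): 12²+24² = 720 > 676 = 26² → acute
(21,27,27): 21²+27² = 1170 > 729 = 27² → acute
(155,69,167): 69²+155² = 28786 > 27889 = 167² → acute
(582,432,390): 390²+432² = 338724 = 582² → right
(9,26,23): 9²+23² = 610 < 676 = 26² → obtuse
(100,83,51): 51²+83² = 9490 < 10000 = 100² → obtuse
3 of the 6 are acute.

3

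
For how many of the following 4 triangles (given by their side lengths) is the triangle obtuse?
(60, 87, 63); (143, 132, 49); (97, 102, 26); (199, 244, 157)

2

(60,87,63): 60²+63² = 7569 = 87² → right
(143,132,49): 49²+132² = 19825 < 20449 = 143² → obtuse
(97,102,26): 26²+97² = 10085 < 10404 = 102² → obtuse
(199,244,157): 157²+199² = 64250 > 59536 = 244² → acute
2 of the 4 are obtuse.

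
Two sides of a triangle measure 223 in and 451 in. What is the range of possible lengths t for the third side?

228 < t < 674

By the triangle inequality, t must be less than 223 + 451 = 674 and greater than |223 − 451| = 228.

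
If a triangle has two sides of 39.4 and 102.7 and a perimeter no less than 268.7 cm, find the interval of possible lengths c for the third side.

Triangle inequality alone gives 63.3 < c < 142.1.
The perimeter condition gives c ≥ 268.7 − 39.4 − 102.7 = 126.6.
Intersecting the two: 126.6 ≤ c < 142.1.

126.6 ≤ c < 142.1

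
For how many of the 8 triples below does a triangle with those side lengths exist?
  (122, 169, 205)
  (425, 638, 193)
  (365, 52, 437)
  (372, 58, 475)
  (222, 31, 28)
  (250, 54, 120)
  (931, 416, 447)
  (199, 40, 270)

(122,169,205): 122+169 > 205 → valid
(193,425,638): 193+425 ≤ 638 → not valid
(52,365,437): 52+365 ≤ 437 → not valid
(58,372,475): 58+372 ≤ 475 → not valid
(28,31,222): 28+31 ≤ 222 → not valid
(54,120,250): 54+120 ≤ 250 → not valid
(416,447,931): 416+447 ≤ 931 → not valid
(40,199,270): 40+199 ≤ 270 → not valid
1 of the 8 triples forms a triangle.

1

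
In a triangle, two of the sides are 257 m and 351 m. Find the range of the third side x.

By the triangle inequality, x must be less than 257 + 351 = 608 and greater than |257 − 351| = 94.

94 < x < 608 (m)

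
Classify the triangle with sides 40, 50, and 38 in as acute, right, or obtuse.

Compare the square of the longest side to the sum of squares of the other two: 38² + 40² = 3044 > 2500 = 50².

acute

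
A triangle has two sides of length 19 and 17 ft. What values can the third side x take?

2 < x < 36 (ft)

By the triangle inequality, x must be less than 19 + 17 = 36 and greater than |19 − 17| = 2.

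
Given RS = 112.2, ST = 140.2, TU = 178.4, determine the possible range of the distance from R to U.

The maximum is all hops collinear in one direction: 112.2 + 140.2 + 178.4 = 430.8.
The longest hop is 178.4; the others sum to 252.4. Since 178.4 ≤ 252.4, the path can fold back on itself completely, so the minimum distance is 0.

0 ≤ RU ≤ 430.8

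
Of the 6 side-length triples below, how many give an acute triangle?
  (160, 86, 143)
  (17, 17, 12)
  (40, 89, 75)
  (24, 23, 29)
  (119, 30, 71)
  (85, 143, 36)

(160,86,143): 86²+143² = 27845 > 25600 = 160² → acute
(17,17,12): 12²+17² = 433 > 289 = 17² → acute
(40,89,75): 40²+75² = 7225 < 7921 = 89² → obtuse
(24,23,29): 23²+24² = 1105 > 841 = 29² → acute
(119,30,71): 30+71 ≤ 119, not a triangle
(85,143,36): 36+85 ≤ 143, not a triangle
3 of the 6 are acute.

3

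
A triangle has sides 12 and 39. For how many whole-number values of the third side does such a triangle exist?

The third side lies in the open interval (27, 51).
Integers from 28 to 50 inclusive: 50 − 28 + 1 = 23.

23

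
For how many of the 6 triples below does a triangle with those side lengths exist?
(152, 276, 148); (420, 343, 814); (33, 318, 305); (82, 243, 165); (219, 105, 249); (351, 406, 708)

5

(148,152,276): 148+152 > 276 → valid
(343,420,814): 343+420 ≤ 814 → not valid
(33,305,318): 33+305 > 318 → valid
(82,165,243): 82+165 > 243 → valid
(105,219,249): 105+219 > 249 → valid
(351,406,708): 351+406 > 708 → valid
5 of the 6 triples form a triangle.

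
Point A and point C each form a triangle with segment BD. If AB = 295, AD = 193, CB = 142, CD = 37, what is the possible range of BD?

105 < BD < 179

From triangle ABD: |295 − 193| < BD < 295 + 193, i.e. 102 < BD < 488.
From triangle CBD: 105 < BD < 179.
Both must hold, so BD lies in the intersection.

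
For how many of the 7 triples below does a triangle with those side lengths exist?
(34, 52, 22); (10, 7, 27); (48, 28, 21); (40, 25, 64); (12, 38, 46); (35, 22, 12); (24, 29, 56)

(22,34,52): 22+34 > 52 → valid
(7,10,27): 7+10 ≤ 27 → not valid
(21,28,48): 21+28 > 48 → valid
(25,40,64): 25+40 > 64 → valid
(12,38,46): 12+38 > 46 → valid
(12,22,35): 12+22 ≤ 35 → not valid
(24,29,56): 24+29 ≤ 56 → not valid
4 of the 7 triples form a triangle.

4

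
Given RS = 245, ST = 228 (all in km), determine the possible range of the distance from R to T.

17 ≤ RT ≤ 473 km

By the triangle inequality, |245 − 228| ≤ RT ≤ 245 + 228.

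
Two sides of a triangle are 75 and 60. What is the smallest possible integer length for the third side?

16

The third side must be strictly greater than |75 − 60| = 15.
The smallest integer above 15 is 16.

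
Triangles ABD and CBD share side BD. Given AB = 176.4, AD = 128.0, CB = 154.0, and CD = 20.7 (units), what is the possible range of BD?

From triangle ABD: |176.4 − 128.0| < BD < 176.4 + 128.0, i.e. 48.4 < BD < 304.4.
From triangle CBD: 133.3 < BD < 174.7.
Both must hold, so BD lies in the intersection.

133.3 < BD < 174.7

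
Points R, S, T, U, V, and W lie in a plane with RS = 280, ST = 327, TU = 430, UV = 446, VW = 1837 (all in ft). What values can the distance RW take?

354 ≤ RW ≤ 3320 ft

The maximum is all hops collinear in one direction: 280 + 327 + 430 + 446 + 1837 = 3320.
The longest hop is 1837; the others sum to 1483. Folding the others back against it leaves at least 1837 − 1483 = 354.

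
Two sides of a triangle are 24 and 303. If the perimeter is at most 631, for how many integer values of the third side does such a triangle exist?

25

Triangle inequality: 279 < x < 327. Perimeter ≤ 631 gives x ≤ 631 − 24 − 303 = 304.
So 279 < x ≤ 304; integers 280 through 304: 25 values.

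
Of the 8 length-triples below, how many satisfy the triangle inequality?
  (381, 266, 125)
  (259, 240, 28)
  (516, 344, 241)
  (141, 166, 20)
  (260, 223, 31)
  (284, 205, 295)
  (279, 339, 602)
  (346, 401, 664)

(125,266,381): 125+266 > 381 → valid
(28,240,259): 28+240 > 259 → valid
(241,344,516): 241+344 > 516 → valid
(20,141,166): 20+141 ≤ 166 → not valid
(31,223,260): 31+223 ≤ 260 → not valid
(205,284,295): 205+284 > 295 → valid
(279,339,602): 279+339 > 602 → valid
(346,401,664): 346+401 > 664 → valid
6 of the 8 triples form a triangle.

6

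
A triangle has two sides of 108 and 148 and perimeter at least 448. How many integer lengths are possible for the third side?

Triangle inequality: 40 < x < 256. Perimeter ≥ 448 gives x ≥ 448 − 108 − 148 = 192.
So 192 ≤ x < 256; integers 192 through 255: 64 values.

64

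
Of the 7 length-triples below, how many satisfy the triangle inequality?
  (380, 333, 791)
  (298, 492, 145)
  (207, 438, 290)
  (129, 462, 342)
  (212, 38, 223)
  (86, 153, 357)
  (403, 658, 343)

4

(333,380,791): 333+380 ≤ 791 → not valid
(145,298,492): 145+298 ≤ 492 → not valid
(207,290,438): 207+290 > 438 → valid
(129,342,462): 129+342 > 462 → valid
(38,212,223): 38+212 > 223 → valid
(86,153,357): 86+153 ≤ 357 → not valid
(343,403,658): 343+403 > 658 → valid
4 of the 7 triples form a triangle.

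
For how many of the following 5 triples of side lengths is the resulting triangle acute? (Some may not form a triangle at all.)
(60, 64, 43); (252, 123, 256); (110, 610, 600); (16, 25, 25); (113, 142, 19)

(60,64,43): 43²+60² = 5449 > 4096 = 64² → acute
(252,123,256): 123²+252² = 78633 > 65536 = 256² → acute
(110,610,600): 110²+600² = 372100 = 610² → right
(16,25,25): 16²+25² = 881 > 625 = 25² → acute
(113,142,19): 19+113 ≤ 142, not a triangle
3 of the 5 are acute.

3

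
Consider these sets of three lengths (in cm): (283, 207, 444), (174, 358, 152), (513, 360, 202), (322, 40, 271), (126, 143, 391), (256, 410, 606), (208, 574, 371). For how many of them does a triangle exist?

(207,283,444): 207+283 > 444 → valid
(152,174,358): 152+174 ≤ 358 → not valid
(202,360,513): 202+360 > 513 → valid
(40,271,322): 40+271 ≤ 322 → not valid
(126,143,391): 126+143 ≤ 391 → not valid
(256,410,606): 256+410 > 606 → valid
(208,371,574): 208+371 > 574 → valid
4 of the 7 triples form a triangle.

4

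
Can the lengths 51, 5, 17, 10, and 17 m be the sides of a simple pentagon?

No

For a pentagon, each side must be shorter than the sum of the others.
Here the longest side is 51, but the remaining 4 sides sum to only 49.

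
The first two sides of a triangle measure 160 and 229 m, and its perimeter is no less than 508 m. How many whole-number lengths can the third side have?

Triangle inequality: 69 < x < 389. Perimeter ≥ 508 gives x ≥ 508 − 160 − 229 = 119.
So 119 ≤ x < 389; integers 119 through 388: 270 values.

270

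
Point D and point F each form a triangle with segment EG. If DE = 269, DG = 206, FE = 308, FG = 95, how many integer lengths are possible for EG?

189

From triangle DEG: 63 < EG < 475.
From triangle FEG: 213 < EG < 403.
Intersection: 213 < EG < 403, so integers 214 through 402: 189 values.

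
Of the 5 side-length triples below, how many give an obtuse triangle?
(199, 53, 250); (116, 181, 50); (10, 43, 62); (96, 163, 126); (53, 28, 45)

(199,53,250): 53²+199² = 42410 < 62500 = 250² → obtuse
(116,181,50): 50+116 ≤ 181, not a triangle
(10,43,62): 10+43 ≤ 62, not a triangle
(96,163,126): 96²+126² = 25092 < 26569 = 163² → obtuse
(53,28,45): 28²+45² = 2809 = 53² → right
2 of the 5 are obtuse.

2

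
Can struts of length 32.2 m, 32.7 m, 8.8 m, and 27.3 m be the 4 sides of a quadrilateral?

Yes

A quadrilateral exists iff every side is shorter than the sum of the others — equivalently, the longest side is less than the sum of the rest.
Longest side 32.7 < 68.3 (sum of the remaining 3), so yes.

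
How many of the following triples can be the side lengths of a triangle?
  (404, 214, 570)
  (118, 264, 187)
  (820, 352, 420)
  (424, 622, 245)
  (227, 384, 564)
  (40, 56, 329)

4

(214,404,570): 214+404 > 570 → valid
(118,187,264): 118+187 > 264 → valid
(352,420,820): 352+420 ≤ 820 → not valid
(245,424,622): 245+424 > 622 → valid
(227,384,564): 227+384 > 564 → valid
(40,56,329): 40+56 ≤ 329 → not valid
4 of the 6 triples form a triangle.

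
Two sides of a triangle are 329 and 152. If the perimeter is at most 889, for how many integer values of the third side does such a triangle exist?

Triangle inequality: 177 < x < 481. Perimeter ≤ 889 gives x ≤ 889 − 329 − 152 = 408.
So 177 < x ≤ 408; integers 178 through 408: 231 values.

231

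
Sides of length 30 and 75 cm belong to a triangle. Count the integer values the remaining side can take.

59

The third side lies in the open interval (45, 105).
Integers from 46 to 104 inclusive: 104 − 46 + 1 = 59.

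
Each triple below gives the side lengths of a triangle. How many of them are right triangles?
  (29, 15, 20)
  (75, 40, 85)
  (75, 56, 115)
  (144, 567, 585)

2

(29,15,20): 15²+20² = 625 < 841 = 29² → obtuse
(75,40,85): 40²+75² = 7225 = 85² → right
(75,56,115): 56²+75² = 8761 < 13225 = 115² → obtuse
(144,567,585): 144²+567² = 342225 = 585² → right
2 of the 4 are right.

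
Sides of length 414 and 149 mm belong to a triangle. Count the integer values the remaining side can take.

297

The third side lies in the open interval (265, 563).
Integers from 266 to 562 inclusive: 562 − 266 + 1 = 297.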